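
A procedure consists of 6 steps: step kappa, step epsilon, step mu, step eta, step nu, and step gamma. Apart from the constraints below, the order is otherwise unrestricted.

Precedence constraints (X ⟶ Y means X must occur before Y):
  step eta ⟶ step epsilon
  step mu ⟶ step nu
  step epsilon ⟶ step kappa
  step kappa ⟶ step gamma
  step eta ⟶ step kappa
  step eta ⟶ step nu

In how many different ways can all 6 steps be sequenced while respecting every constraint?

2 steps have no prerequisites (step mu, step eta), so any of them could come first.
Systematically extending each partial ordering one step at a time and counting, there are 14 complete orderings.

14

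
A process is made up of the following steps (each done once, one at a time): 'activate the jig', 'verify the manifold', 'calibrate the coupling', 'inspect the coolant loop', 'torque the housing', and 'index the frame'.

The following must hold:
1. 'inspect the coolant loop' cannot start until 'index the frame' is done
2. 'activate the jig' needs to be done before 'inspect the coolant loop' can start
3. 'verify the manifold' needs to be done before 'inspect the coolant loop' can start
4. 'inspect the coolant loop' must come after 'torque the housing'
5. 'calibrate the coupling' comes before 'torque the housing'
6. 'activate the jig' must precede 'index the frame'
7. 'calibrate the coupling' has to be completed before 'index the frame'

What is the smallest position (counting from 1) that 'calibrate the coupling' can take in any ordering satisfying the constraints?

No constraint forces any other step before 'calibrate the coupling', so it can be placed first.

1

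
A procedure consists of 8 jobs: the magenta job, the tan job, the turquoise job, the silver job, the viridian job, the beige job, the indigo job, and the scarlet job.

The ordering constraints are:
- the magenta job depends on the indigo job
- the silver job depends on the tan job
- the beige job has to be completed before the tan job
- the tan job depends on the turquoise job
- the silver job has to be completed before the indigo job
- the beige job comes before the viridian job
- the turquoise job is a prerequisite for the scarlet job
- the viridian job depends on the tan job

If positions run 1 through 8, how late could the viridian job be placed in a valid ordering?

8

No constraint forces any job after the viridian job, so it can be placed last, in position 8.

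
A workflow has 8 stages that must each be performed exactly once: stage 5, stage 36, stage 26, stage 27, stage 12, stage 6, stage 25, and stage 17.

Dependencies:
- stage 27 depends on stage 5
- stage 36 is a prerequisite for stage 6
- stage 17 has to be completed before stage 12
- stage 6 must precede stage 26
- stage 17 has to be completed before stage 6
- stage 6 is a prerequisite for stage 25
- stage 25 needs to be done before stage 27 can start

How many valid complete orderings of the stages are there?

212

The stages with no prerequisites are stage 5, stage 36, stage 17; any of them can be placed first.
Systematically extending each partial ordering one stage at a time and counting, there are 212 complete orderings.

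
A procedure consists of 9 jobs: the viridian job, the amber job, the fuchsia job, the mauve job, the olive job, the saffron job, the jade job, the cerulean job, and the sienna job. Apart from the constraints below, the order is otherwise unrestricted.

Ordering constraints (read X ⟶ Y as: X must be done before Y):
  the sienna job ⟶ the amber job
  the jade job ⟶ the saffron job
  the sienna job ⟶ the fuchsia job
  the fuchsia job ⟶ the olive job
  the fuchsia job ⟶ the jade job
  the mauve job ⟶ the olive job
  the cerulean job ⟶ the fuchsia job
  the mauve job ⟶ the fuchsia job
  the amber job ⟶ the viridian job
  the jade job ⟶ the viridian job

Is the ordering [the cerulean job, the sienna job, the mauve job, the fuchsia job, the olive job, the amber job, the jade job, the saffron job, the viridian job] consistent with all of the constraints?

Yes

Checking each listed constraint against this order: for instance, the sienna job is in position 2 and the amber job in position 6, so that constraint holds — and the remaining constraints check out the same way.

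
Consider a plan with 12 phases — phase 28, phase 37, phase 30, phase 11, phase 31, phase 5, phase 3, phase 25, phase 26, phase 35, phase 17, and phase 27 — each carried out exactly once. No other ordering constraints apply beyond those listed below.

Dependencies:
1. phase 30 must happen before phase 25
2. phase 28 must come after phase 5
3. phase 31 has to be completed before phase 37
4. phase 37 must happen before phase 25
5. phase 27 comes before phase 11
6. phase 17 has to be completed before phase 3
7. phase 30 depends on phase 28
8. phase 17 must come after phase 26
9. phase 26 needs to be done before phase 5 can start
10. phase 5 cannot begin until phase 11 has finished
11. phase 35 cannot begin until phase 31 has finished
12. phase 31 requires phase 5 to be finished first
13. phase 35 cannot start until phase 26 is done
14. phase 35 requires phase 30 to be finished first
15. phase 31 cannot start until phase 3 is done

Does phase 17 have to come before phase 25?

Tracing the constraints gives a chain: phase 17 → phase 3 → phase 31 → phase 37 → phase 25.
So phase 17 must precede phase 25 in any valid ordering.

Yes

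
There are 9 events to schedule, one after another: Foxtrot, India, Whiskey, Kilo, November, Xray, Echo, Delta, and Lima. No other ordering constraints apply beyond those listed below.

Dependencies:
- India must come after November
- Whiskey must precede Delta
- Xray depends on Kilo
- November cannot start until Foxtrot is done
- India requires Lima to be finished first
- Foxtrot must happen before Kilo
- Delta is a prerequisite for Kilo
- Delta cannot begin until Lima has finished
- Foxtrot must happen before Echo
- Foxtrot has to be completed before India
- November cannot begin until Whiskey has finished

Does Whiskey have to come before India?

Yes

There is a constraint chain Whiskey → November → India.
That forces Whiskey before India in every valid schedule.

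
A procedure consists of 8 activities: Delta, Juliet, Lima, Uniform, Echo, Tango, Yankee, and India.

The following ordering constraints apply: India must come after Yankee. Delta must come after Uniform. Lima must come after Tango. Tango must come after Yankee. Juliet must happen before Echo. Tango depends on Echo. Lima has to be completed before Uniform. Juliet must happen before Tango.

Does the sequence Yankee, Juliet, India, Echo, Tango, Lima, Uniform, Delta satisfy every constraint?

Every stated constraint is respected: Yankee sits at position 1, ahead of Tango at position 5, and each of the other listed pairs likewise has the predecessor earlier in the sequence.

Yes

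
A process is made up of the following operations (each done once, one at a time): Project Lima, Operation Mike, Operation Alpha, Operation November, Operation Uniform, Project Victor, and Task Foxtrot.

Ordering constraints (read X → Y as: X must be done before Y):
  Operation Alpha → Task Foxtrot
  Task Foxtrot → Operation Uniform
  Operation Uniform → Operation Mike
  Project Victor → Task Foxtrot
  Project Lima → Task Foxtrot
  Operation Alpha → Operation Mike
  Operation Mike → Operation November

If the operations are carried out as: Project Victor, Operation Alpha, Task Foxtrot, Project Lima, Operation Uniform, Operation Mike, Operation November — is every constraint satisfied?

No

The sequence places Task Foxtrot ahead of Project Lima.
Since Project Lima is required before Task Foxtrot, the ordering is invalid.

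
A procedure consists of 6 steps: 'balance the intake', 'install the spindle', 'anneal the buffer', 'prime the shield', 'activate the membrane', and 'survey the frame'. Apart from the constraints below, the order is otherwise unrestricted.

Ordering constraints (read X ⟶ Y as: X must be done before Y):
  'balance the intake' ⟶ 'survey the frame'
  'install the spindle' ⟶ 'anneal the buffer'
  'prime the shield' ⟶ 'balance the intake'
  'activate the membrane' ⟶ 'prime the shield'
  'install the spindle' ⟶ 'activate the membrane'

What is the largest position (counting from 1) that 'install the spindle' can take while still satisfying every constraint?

1

Following every chain forward from 'install the spindle', the steps that must come later are 'balance the intake', 'anneal the buffer', 'prime the shield', 'activate the membrane', 'survey the frame' — 5 of them.
With 5 mandatory successors out of 6 steps total, the latest slot for 'install the spindle' is 6−5 = 1, and it's reachable by doing all non-successors before 'install the spindle'.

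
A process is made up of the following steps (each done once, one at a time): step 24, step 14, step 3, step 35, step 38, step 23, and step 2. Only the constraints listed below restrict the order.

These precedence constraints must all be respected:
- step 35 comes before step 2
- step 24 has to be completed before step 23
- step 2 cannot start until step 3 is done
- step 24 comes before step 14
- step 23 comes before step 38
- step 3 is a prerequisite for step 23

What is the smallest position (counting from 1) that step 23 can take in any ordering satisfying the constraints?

The steps that are forced before step 23, directly or transitively, are step 24, step 3. That's 2 steps.
So at minimum 2 steps come before step 23, putting step 23 no earlier than position 3. That position is achievable by scheduling exactly those predecessors first.

3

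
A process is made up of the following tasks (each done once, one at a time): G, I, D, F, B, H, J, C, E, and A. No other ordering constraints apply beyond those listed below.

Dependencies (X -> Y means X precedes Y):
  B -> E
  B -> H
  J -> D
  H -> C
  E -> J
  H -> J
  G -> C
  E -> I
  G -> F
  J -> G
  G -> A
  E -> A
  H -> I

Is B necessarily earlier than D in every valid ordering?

Chaining the stated constraints: B → E → J → D.
That forces B before D in every valid schedule.

Yes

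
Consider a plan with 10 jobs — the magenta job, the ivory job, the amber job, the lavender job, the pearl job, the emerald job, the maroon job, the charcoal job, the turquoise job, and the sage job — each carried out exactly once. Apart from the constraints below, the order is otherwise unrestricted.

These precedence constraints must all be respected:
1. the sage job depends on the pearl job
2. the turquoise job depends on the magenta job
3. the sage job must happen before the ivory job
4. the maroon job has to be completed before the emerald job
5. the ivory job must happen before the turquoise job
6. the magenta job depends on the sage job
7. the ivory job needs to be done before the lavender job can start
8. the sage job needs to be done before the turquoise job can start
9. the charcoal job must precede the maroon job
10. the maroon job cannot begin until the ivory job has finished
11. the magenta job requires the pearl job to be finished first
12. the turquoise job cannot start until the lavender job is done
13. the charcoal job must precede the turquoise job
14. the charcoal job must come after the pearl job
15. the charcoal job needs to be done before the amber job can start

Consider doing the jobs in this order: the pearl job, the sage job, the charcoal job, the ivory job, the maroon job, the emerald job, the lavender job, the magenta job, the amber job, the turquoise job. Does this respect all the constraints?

Yes

Going through the constraints one by one, each required predecessor appears earlier in the sequence than its dependent — e.g. the sage job (position 2) is before the turquoise job (position 10), as required.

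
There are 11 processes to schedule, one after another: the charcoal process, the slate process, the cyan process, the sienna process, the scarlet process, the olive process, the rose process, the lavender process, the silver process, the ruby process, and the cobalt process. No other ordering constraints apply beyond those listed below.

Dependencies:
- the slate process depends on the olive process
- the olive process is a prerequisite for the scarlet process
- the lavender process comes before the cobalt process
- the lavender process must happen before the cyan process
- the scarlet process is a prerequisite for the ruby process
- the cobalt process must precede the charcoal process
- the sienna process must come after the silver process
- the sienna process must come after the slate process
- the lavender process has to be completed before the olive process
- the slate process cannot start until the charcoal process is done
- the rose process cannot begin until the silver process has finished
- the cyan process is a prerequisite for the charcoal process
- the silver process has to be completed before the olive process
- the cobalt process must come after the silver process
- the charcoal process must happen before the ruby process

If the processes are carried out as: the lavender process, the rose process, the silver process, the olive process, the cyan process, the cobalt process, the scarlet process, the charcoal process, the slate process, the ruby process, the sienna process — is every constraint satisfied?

No

In the proposed order, the rose process appears before the silver process.
Since the silver process is required before the rose process, the ordering is invalid.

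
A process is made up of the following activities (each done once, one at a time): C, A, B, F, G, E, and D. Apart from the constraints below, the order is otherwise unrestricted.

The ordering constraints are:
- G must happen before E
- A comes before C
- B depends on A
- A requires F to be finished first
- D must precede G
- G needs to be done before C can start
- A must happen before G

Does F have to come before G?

Yes

Chaining the stated constraints: F → A → G.
Hence F necessarily comes before G.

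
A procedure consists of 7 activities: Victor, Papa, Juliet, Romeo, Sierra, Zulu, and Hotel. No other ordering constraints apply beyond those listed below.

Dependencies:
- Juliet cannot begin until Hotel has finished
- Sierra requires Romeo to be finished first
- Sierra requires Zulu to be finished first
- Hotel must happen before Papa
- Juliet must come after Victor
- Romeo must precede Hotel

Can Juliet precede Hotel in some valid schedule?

The constraints give a chain Hotel → Juliet, which forces Hotel before Juliet.
Hence Juliet can never be scheduled before Hotel.

No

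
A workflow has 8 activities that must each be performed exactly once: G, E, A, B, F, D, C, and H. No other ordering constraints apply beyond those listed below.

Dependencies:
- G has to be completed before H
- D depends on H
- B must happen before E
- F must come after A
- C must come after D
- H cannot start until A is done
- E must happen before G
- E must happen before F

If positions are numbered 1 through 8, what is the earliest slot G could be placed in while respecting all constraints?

3

Every activity that must precede G has to come before it. Tracing all chains that end at G, those activities are: E, B — 2 in total.
So at minimum 2 activities come before G, putting G no earlier than position 3. That position is achievable by scheduling exactly those predecessors first.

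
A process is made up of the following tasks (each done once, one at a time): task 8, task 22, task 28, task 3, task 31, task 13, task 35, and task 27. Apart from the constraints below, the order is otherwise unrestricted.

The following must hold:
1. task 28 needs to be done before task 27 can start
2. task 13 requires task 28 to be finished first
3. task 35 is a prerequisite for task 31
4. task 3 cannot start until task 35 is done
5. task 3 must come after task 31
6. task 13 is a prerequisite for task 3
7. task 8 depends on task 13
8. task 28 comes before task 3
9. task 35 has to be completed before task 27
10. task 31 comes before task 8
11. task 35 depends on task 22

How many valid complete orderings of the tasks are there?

2 tasks have no prerequisites (task 22, task 28), so any of them could come first.
Counting all ways to extend the partial order to a total order gives 92.

92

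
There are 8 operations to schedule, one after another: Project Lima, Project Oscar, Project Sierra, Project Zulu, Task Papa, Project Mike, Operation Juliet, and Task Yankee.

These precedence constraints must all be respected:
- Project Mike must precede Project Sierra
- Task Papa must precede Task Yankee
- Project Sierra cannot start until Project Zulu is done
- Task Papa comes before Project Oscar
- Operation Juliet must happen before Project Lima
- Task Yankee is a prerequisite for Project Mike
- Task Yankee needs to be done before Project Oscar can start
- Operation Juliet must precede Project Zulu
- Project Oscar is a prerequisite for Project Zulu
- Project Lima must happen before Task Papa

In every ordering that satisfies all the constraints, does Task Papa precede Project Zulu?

Yes

Following the dependencies: Task Papa → Project Oscar → Project Zulu.
Hence Task Papa necessarily comes before Project Zulu.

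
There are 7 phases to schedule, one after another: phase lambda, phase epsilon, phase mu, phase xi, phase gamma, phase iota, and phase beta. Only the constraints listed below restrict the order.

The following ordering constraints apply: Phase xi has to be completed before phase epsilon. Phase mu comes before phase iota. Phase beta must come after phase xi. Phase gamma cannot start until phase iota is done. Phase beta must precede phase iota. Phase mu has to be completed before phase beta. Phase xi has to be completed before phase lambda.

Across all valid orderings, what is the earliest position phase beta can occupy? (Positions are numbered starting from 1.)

3

Every phase that must precede phase beta has to come before it. Tracing all chains that end at phase beta, those phases are: phase mu, phase xi — 2 in total.
So at minimum 2 phases come before phase beta, putting phase beta no earlier than position 3. That position is achievable by scheduling exactly those predecessors first.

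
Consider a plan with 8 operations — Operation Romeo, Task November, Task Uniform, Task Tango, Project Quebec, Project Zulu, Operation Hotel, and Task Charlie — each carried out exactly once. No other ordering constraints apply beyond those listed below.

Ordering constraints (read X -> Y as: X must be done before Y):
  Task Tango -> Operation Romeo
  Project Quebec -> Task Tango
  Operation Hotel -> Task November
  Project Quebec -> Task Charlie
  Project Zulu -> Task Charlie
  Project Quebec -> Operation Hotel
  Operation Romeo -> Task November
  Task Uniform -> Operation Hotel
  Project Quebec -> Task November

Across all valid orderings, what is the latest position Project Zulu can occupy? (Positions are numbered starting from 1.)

Following the constraints forward from Project Zulu, its only required successor is Task Charlie.
With 1 mandatory successor out of 8 operations total, the latest slot for Project Zulu is 8−1 = 7, and it's reachable by doing all non-successors before Project Zulu.

7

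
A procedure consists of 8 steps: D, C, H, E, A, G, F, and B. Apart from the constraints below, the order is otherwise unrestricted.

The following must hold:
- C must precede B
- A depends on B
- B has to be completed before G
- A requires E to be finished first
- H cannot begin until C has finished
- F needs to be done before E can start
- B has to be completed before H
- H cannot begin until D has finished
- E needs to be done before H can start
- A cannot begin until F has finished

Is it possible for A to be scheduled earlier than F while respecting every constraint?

No

Following F → A, F must precede A in every valid ordering.
Hence A can never be scheduled before F.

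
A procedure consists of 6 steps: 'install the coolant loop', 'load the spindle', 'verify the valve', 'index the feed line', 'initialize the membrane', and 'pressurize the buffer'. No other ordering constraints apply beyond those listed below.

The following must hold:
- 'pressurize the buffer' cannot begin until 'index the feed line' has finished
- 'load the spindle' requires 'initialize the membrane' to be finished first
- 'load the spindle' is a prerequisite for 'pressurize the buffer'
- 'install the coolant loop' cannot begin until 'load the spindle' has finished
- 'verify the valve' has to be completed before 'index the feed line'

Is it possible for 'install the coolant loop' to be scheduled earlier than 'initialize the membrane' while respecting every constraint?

No

Following 'initialize the membrane' → 'load the spindle' → 'install the coolant loop', 'initialize the membrane' must precede 'install the coolant loop' in every valid ordering.
Hence 'install the coolant loop' can never be scheduled before 'initialize the membrane'.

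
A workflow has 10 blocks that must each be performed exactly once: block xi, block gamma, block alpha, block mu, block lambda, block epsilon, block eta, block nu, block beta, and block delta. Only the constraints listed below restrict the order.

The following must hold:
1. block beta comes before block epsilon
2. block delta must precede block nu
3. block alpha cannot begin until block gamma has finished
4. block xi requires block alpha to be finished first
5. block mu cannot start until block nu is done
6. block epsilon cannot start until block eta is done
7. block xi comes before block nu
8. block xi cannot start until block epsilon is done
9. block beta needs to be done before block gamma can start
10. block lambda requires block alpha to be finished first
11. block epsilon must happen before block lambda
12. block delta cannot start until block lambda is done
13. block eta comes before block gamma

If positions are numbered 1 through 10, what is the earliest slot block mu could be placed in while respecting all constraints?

Working backwards through the constraints from block mu, its full set of required predecessors is block xi, block gamma, block alpha, block lambda, block epsilon, block eta, block nu, block beta, block delta — 9 of them.
So at minimum 9 blocks come before block mu, putting block mu no earlier than position 10. That position is achievable by scheduling exactly those predecessors first.

10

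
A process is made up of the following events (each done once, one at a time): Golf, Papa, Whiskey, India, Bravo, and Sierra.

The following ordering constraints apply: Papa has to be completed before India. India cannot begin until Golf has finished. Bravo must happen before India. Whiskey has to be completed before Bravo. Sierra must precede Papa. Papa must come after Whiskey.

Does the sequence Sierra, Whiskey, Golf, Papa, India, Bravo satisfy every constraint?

The sequence places India ahead of Bravo.
Since Bravo is required before India, the ordering is invalid.

No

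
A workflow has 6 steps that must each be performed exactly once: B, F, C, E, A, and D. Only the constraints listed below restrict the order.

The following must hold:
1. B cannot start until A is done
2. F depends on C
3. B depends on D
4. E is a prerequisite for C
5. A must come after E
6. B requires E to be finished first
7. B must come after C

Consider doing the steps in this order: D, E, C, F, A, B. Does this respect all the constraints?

Yes

Checking each listed constraint against this order: for instance, D is in position 1 and B in position 6, so that constraint holds — and the remaining constraints check out the same way.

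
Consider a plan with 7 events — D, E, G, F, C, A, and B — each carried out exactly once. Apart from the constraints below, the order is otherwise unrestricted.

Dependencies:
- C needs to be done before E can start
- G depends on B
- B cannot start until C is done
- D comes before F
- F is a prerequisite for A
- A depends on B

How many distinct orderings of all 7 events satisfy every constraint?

87

The events with no prerequisites are D, C; any of them can be placed first.
Systematically extending each partial ordering one event at a time and counting, there are 87 complete orderings.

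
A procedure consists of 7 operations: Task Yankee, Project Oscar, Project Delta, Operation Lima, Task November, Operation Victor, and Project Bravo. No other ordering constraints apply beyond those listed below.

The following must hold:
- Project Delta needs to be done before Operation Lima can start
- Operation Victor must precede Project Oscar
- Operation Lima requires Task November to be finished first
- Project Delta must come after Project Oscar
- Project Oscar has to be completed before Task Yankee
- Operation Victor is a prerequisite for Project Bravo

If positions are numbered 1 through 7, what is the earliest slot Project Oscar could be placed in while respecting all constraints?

2

The only operation forced before Project Oscar (directly or transitively) is Operation Victor.
With 1 mandatory predecessor, the earliest Project Oscar can sit is position 1+1 = 2, and placing just that one first achieves it.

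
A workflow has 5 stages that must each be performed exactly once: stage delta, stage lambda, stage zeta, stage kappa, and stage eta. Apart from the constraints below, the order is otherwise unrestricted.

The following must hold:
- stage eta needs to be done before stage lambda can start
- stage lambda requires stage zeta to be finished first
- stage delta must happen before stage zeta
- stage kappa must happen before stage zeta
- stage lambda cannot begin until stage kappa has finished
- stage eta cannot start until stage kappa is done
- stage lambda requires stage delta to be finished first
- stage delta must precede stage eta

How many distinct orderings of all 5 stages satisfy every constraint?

2 stages have no prerequisites (stage delta, stage kappa), so any of them could come first.
Systematically extending each partial ordering one stage at a time and counting, there are 4 complete orderings.

4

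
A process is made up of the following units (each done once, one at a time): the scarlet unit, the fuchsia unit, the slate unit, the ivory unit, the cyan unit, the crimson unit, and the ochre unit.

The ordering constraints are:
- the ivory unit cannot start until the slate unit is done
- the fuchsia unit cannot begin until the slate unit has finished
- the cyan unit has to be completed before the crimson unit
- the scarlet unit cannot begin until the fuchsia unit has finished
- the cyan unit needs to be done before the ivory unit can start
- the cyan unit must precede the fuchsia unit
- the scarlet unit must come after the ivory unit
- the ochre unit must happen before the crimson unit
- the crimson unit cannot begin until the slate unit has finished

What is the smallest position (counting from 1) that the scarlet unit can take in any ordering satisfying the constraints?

5

The units that are forced before the scarlet unit, directly or transitively, are the fuchsia unit, the slate unit, the ivory unit, the cyan unit. That's 4 units.
With 4 mandatory predecessors, the earliest the scarlet unit can sit is position 4+1 = 5, and placing just those 4 first achieves it.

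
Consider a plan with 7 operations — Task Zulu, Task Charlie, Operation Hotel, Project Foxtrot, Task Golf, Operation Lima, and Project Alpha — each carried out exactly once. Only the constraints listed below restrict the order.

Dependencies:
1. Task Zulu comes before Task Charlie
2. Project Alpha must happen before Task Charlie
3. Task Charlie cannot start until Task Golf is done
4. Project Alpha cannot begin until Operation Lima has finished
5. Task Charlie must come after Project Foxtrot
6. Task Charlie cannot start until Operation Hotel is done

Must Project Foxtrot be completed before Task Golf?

No

No chain of constraints connects Project Foxtrot to Task Golf in either direction.
So Project Foxtrot can come before Task Golf or after — it is not forced.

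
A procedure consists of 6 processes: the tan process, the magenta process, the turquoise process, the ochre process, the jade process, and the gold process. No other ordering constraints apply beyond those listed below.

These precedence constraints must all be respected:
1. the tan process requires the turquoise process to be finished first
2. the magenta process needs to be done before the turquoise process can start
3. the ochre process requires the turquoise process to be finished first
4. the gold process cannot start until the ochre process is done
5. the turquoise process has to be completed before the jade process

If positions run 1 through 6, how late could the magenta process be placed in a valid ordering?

1

The processes that are forced after the magenta process, directly or by a chain of constraints, are the tan process, the turquoise process, the ochre process, the jade process, the gold process. That's 5 processes.
With 5 mandatory successors out of 6 processes total, the latest slot for the magenta process is 6−5 = 1, and it's reachable by doing all non-successors before the magenta process.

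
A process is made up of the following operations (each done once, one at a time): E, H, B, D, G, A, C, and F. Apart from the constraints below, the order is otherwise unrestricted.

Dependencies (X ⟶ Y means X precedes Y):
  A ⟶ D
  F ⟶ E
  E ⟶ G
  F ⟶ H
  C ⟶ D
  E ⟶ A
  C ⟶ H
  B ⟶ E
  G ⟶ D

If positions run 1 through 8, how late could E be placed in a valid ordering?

Every operation that must follow E has to come after it. Tracing all chains starting from E, those operations are: D, G, A — 3 in total.
With 3 mandatory successors out of 8 operations total, the latest slot for E is 8−3 = 5, and it's reachable by doing all non-successors before E.

5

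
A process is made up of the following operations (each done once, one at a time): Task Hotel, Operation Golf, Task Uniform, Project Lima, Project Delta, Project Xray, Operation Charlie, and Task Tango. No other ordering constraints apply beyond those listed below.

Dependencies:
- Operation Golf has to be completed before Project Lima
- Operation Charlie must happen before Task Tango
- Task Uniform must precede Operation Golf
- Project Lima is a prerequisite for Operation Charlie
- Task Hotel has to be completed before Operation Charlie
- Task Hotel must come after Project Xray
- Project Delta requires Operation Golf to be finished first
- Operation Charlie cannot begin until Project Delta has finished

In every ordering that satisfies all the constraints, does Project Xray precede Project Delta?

No

Project Xray and Project Delta are not related by any chain of constraints.
A valid ordering placing Project Delta before Project Xray exists, so the answer is no.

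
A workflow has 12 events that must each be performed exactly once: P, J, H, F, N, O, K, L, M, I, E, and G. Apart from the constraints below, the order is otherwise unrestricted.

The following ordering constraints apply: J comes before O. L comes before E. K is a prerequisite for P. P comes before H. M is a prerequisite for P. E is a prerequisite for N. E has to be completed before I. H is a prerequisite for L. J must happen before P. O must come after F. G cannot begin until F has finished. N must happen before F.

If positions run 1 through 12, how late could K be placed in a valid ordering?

3

Every event that must follow K has to come after it. Tracing all chains starting from K, those events are: P, H, F, N, O, L, I, E, G — 9 in total.
With 9 mandatory successors out of 12 events total, the latest slot for K is 12−9 = 3, and it's reachable by doing all non-successors before K.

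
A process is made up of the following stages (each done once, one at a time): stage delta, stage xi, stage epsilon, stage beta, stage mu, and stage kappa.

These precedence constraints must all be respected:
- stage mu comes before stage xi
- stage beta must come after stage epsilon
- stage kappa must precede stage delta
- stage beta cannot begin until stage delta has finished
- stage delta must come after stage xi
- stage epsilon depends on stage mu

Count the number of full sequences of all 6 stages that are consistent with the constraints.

11

The stages with no prerequisites are stage mu, stage kappa; any of them can be placed first.
Systematically extending each partial ordering one stage at a time and counting, there are 11 complete orderings.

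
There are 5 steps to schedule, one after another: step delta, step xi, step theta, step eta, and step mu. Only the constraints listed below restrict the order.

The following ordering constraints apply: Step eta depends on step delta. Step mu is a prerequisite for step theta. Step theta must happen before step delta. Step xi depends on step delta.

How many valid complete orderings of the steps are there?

2

Step mu is the only step with nothing required before it, so every ordering starts there.
Counting all ways to extend the partial order to a total order gives 2.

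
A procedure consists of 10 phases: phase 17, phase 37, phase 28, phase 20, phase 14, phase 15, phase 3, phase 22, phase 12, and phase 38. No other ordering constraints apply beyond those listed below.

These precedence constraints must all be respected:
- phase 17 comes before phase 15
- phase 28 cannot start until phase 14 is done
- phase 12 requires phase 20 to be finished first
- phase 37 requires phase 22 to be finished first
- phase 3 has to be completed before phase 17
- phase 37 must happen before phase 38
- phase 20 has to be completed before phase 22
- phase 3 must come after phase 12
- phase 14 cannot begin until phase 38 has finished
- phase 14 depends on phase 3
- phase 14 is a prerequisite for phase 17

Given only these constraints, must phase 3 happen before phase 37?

No chain of constraints connects phase 3 to phase 37 in either direction.
So phase 3 can come before phase 37 or after — it is not forced.

No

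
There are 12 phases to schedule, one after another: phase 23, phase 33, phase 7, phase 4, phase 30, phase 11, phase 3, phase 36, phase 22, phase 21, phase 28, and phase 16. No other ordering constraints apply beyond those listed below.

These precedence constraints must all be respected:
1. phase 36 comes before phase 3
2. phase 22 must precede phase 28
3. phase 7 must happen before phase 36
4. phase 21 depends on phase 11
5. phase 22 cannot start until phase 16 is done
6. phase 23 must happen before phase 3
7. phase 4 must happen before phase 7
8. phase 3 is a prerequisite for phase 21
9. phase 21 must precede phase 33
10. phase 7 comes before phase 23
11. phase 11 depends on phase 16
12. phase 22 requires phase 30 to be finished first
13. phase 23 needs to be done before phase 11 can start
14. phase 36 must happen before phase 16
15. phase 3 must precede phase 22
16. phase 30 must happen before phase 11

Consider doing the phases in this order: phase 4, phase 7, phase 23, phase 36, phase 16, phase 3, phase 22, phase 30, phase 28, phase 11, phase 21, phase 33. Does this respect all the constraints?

No

Here phase 30 comes after phase 22.
That contradicts the constraint that phase 30 must precede phase 22.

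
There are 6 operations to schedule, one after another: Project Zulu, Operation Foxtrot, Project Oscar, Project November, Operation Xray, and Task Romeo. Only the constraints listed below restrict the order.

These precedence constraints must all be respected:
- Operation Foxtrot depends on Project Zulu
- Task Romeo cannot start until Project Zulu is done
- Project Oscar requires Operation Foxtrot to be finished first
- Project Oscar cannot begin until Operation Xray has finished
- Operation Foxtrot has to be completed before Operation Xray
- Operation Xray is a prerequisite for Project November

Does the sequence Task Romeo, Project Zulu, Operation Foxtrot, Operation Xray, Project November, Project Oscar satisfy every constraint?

The sequence places Task Romeo ahead of Project Zulu.
But one of the constraints requires Project Zulu before Task Romeo, so this ordering violates it.

No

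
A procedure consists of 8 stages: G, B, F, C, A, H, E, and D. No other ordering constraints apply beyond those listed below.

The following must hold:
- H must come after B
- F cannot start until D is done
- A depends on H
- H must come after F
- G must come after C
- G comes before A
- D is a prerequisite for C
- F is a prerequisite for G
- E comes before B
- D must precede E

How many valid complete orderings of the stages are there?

D is the only stage with nothing required before it, so every ordering starts there.
Systematically extending each partial ordering one stage at a time and counting, there are 35 complete orderings.

35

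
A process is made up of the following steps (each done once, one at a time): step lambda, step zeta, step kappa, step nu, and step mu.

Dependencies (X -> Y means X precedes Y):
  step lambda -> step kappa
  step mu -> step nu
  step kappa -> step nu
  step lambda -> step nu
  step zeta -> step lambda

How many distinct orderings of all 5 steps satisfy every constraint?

2 steps have no prerequisites (step zeta, step mu), so any of them could come first.
Systematically extending each partial ordering one step at a time and counting, there are 4 complete orderings.

4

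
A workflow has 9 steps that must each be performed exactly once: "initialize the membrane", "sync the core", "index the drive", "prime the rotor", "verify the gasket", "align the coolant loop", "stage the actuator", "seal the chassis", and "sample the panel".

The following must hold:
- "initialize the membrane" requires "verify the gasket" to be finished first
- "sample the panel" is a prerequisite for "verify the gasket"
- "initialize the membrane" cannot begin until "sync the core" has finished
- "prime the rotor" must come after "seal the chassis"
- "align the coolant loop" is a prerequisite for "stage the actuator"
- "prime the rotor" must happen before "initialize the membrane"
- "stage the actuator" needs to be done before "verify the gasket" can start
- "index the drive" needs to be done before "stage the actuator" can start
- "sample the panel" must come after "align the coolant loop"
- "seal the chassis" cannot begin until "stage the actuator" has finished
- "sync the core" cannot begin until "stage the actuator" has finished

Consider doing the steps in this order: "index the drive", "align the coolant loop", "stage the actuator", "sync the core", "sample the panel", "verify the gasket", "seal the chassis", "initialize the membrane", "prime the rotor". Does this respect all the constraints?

No

Here "prime the rotor" comes after "initialize the membrane".
Since "prime the rotor" is required before "initialize the membrane", the ordering is invalid.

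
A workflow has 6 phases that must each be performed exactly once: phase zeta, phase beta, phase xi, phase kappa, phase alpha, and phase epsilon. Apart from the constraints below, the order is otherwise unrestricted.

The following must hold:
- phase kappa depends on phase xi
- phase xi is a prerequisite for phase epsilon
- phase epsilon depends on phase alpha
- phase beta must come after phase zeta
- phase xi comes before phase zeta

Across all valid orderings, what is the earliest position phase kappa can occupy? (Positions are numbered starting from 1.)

Working backwards through the constraints from phase kappa, its only required predecessor is phase xi.
With 1 mandatory predecessor, the earliest phase kappa can sit is position 1+1 = 2, and placing just that one first achieves it.

2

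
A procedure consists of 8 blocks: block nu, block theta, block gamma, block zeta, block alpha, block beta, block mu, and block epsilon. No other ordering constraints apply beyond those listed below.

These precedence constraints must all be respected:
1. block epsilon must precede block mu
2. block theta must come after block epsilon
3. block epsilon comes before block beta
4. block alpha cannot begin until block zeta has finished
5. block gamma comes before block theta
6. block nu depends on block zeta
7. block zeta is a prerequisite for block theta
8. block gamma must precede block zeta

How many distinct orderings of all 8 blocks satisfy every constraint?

2 blocks have no prerequisites (block gamma, block epsilon), so any of them could come first.
Systematically extending each partial ordering one block at a time and counting, there are 612 complete orderings.

612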